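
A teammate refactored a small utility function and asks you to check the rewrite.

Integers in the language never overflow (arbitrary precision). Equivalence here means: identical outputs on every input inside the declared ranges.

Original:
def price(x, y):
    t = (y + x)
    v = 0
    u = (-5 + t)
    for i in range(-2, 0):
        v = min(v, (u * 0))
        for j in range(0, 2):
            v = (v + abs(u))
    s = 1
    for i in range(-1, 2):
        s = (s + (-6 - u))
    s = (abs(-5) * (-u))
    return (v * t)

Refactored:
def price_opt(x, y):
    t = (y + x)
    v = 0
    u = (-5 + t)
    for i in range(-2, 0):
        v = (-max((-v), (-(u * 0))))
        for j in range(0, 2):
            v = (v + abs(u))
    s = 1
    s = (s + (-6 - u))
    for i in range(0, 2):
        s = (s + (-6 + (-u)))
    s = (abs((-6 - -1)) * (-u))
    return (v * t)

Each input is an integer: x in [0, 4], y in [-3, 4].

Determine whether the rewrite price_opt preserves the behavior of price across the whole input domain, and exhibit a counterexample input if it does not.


Comparing the listings, the differences include: arithmetic usage differs, plus statement counts differ, plus loop structure differs, plus constant usage differs, plus min/max/abs usage differs.
One worked example (x=1, y=0) — price: t=1, then v=0, then u=-4, then (i=-2), then v=0, then (j=0), then v=4, then (j=1), then v=8, then (i=-1), then v=0, then (j=0), then v=4, then (j=1), then v=8, then s=1, then (i=-1), then s=-1, then (i=0), then s=-3, then (i=1), then s=-5, then s=20, then returns 8; price_opt: t=1, then v=0, then u=-4, then (i=-2), then v=0, then (j=0), then v=4, then (j=1), then v=8, then (i=-1), then v=0, then (j=0), then v=4, then (j=1), then v=8, then s=1, then s=-1, then (i=0), then s=-3, then (i=1), then s=-5, then s=20, then returns 8; agreement on 8.
Every one of the 40 inputs gives matching results.
verdict: equivalent


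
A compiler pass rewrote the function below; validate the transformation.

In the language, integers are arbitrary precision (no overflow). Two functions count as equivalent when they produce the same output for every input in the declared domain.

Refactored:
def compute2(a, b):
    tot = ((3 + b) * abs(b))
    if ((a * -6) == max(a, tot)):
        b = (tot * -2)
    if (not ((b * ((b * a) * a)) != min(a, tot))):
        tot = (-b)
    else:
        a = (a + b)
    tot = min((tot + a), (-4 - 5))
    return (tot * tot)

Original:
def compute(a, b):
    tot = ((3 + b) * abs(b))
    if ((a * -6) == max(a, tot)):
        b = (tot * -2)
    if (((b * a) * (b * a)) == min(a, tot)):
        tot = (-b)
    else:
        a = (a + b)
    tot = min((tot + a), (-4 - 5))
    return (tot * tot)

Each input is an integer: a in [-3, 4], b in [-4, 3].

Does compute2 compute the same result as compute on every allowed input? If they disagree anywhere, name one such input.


The two are interchangeable: comparison usage differs, plus boolean connective usage differs, and every declared input agrees.
As a probe, take a=1, b=2: compute runs tot=10, then ((a * -6) == max(a, tot)) is false, then (((b * a) * (b * a)) == min(a, tot)) is false, then a=3, then tot=-9, then returns 81; compute2 runs tot=10, then ((a * -6) == max(a, tot)) is false, then (not ((b * ((b * a) * a)) != min(a, tot))) is false, then a=3, then tot=-9, then returns 81; both end at 81.
Across all 64 domain points the two functions coincide.
verdict: equivalent


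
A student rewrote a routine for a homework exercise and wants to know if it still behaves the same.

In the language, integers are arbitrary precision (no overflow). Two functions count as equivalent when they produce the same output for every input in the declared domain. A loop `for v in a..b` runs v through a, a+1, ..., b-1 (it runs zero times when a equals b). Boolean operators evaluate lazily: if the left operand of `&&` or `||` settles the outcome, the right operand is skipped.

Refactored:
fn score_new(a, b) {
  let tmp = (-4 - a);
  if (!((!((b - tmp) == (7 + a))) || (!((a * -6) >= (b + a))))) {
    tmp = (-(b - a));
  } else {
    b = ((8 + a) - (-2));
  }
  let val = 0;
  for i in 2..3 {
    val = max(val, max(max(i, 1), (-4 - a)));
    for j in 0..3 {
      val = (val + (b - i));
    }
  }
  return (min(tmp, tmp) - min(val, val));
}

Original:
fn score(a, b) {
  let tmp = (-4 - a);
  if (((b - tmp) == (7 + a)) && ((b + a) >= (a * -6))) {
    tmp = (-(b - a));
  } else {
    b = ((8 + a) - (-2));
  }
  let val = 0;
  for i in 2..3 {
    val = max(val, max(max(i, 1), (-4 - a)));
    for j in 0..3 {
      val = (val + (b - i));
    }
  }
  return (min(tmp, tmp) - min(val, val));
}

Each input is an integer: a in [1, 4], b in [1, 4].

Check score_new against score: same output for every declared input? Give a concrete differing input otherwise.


Evaluate both at a=1, b=3.
score: tmp=-5, then (((b - tmp) == (7 + a)) && ((b + a) >= (a * -6))) is true, then tmp=-2, then val=0, then (i=2), then val=2, then (j=0), then val=3, then (j=1), then val=4, then (j=2), then val=5, then returns -7
score_new: tmp=-5, then (!((!((b - tmp) == (7 + a))) || (!((a * -6) >= (b + a))))) is false, then b=11, then val=0, then (i=2), then val=2, then (j=0), then val=11, then (j=1), then val=20, then (j=2), then val=29, then returns -34
-7 against -34: the behavior changed.
verdict: not equivalent; witness: a=1, b=3


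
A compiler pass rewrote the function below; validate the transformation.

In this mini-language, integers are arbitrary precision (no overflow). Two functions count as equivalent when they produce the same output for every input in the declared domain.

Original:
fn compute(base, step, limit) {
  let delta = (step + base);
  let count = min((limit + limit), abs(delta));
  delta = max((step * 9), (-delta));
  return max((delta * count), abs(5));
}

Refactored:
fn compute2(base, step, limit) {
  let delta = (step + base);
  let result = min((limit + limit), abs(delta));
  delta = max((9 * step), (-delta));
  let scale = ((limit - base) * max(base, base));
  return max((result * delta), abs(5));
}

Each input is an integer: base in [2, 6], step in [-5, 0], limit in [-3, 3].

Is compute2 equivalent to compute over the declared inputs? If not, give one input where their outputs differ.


Changes here: min/max/abs usage differs, arithmetic usage differs, statement counts differ, local variable names differ; the full 210-point sweep finds no disagreement.
verdict: equivalent


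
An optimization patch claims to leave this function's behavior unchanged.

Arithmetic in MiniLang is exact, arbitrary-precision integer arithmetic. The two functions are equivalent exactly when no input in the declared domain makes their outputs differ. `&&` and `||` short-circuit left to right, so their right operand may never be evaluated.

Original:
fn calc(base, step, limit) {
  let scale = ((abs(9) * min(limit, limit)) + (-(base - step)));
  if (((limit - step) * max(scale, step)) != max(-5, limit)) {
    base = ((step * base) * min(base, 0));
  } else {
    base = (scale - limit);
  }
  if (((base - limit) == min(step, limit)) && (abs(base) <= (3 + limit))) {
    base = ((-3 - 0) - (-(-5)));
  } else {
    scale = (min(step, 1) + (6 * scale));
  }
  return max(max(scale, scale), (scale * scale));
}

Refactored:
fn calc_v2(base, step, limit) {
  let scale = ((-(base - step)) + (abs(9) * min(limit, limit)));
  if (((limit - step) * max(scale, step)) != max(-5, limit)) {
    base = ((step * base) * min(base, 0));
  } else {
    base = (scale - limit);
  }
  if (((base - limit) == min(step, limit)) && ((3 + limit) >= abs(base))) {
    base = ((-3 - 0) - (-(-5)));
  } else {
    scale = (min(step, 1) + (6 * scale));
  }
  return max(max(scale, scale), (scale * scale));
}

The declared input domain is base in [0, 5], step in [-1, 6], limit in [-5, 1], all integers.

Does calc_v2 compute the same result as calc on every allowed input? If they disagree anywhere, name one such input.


Although comparison usage differs, 336/336 inputs agree.
verdict: equivalent


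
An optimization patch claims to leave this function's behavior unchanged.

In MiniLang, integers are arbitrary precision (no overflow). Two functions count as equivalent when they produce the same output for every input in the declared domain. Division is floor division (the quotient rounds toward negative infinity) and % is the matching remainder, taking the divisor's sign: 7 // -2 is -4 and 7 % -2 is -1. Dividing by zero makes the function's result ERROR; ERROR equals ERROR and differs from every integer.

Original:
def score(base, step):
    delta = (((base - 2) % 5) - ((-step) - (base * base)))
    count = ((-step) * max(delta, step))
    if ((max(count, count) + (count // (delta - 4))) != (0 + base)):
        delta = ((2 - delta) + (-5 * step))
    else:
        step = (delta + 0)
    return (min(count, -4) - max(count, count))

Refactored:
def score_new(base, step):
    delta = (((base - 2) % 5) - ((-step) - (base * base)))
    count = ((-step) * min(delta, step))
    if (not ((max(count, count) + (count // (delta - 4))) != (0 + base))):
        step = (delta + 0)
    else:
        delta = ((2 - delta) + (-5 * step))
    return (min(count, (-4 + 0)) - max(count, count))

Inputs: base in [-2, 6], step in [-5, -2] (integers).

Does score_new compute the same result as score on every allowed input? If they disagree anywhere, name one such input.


Consider the input base=-2, step=-5.
score: delta := 0 | count := 0 | ((max(count, count) + (count // (delta - 4))) != (0 + base)): true | delta := 27 | result -4
score_new: delta := 0 | count := -25 | (not ((max(count, count) + (count // (delta - 4))) != (0 + base))): false | delta := 27 | result 0
-4 and 0 differ, so these are not the same function on this domain.
verdict: not equivalent; witness: base=-2, step=-5


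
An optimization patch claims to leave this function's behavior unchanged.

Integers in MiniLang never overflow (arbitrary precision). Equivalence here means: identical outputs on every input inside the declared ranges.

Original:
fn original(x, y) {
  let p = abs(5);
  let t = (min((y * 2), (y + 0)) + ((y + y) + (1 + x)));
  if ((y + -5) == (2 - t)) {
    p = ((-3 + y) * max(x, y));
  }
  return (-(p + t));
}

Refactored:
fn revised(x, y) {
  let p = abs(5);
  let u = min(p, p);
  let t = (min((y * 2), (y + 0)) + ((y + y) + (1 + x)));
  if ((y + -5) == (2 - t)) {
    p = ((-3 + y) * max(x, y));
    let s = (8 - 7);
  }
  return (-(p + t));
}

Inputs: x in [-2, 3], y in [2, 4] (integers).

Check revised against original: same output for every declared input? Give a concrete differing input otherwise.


The two are interchangeable: statement counts differ, and arithmetic usage differs, and min/max/abs usage differs, and constant usage differs, and local variable names differ, and every declared input agrees.
Tracing x=-2, y=2: original: p becomes 5; next t becomes 5; next ((y + -5) == (2 - t)) evaluates to true; next p becomes -2; next final value -3 | revised: p becomes 5; next u becomes 5; next t becomes 5; next ((y + -5) == (2 - t)) evaluates to true; next p becomes -2; next s becomes 1; next final value -3 — matching result -3.
Every one of the 18 inputs gives matching results.
verdict: equivalent


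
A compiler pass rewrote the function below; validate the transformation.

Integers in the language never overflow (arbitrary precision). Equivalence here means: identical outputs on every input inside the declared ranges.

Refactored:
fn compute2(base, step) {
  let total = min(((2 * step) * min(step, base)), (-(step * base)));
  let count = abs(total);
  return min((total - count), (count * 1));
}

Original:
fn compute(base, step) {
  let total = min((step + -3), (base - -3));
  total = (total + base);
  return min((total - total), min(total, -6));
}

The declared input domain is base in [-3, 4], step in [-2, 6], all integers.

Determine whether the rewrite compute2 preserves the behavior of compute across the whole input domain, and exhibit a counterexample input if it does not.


Try base=-3, step=-2.
compute: total=-5, then total=-8, then returns -8
compute2: total=-6, then count=6, then returns -12
-8 and -12 differ, so these are not the same function on this domain.
verdict: not equivalent; witness: base=-3, step=-2


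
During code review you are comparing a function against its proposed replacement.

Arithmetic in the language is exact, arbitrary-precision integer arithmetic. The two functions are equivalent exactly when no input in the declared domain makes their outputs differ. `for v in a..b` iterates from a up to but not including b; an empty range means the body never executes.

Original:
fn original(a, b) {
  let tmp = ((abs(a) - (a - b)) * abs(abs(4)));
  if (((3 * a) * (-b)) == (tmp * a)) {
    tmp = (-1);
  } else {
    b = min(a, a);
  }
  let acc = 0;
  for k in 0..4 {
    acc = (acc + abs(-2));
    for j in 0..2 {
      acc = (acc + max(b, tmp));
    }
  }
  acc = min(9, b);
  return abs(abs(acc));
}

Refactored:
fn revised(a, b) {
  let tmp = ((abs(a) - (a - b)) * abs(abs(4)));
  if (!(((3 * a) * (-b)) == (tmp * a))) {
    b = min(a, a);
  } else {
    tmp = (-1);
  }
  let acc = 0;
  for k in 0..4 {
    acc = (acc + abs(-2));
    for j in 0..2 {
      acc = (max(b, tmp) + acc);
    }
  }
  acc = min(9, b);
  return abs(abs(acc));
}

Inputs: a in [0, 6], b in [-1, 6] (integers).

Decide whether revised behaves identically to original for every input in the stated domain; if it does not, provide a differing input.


This is a faithful refactor — boolean connective usage differs, but the computed results match everywhere.
Spot check at a=2, b=5 — original: tmp := 20 | (((3 * a) * (-b)) == (tmp * a)): false | b := 2 | acc := 0 | iter k=0: | acc := 2 | iter j=0: | acc := 22 | iter j=1: | acc := 42 | iter k=1: | acc := 44 | iter j=0: | acc := 64 | iter j=1: | acc := 84 | iter k=2: | acc := 86 | iter j=0: | acc := 106 | iter j=1: | acc := 126 | iter k=3: | acc := 128 | iter j=0: | acc := 148 | iter j=1: | acc := 168 | acc := 2 | result 2. revised: tmp := 20 | (!(((3 * a) * (-b)) == (tmp * a))): true | b := 2 | acc := 0 | iter k=0: | acc := 2 | iter j=0: | acc := 22 | iter j=1: | acc := 42 | iter k=1: | acc := 44 | iter j=0: | acc := 64 | iter j=1: | acc := 84 | iter k=2: | acc := 86 | iter j=0: | acc := 106 | iter j=1: | acc := 126 | iter k=3: | acc := 128 | iter j=0: | acc := 148 | iter j=1: | acc := 168 | acc := 2 | result 2. Both give 2.
An exhaustive pass over the 56 declared inputs shows identical outputs.
verdict: equivalent


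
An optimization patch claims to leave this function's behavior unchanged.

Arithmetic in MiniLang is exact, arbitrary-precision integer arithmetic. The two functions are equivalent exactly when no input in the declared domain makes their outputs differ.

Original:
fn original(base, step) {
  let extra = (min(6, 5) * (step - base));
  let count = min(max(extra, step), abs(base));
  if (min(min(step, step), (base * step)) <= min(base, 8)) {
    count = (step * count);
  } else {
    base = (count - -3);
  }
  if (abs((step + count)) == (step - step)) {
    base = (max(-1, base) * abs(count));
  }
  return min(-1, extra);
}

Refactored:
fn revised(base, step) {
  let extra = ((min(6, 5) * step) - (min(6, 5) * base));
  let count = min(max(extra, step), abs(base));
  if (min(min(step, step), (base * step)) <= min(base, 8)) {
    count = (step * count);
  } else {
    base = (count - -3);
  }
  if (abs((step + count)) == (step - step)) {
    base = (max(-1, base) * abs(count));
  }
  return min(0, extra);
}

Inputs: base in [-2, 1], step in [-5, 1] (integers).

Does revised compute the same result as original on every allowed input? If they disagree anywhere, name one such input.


On input base=-2, step=-2, original returns -1 while revised returns 0.
verdict: not equivalent; witness: base=-2, step=-2


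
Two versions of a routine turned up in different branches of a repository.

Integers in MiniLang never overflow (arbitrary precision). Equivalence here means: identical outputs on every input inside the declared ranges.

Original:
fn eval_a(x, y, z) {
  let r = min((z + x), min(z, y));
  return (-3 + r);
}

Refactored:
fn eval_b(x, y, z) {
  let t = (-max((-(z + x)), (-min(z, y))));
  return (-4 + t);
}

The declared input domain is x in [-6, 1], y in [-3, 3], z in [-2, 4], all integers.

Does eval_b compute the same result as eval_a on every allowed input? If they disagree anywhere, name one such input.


Consider the input x=-6, y=-3, z=-2.
eval_a: r=-8, then returns -11
eval_b: t=-8, then returns -12
-11 against -12: the behavior changed.
verdict: not equivalent; witness: x=-6, y=-3, z=-2


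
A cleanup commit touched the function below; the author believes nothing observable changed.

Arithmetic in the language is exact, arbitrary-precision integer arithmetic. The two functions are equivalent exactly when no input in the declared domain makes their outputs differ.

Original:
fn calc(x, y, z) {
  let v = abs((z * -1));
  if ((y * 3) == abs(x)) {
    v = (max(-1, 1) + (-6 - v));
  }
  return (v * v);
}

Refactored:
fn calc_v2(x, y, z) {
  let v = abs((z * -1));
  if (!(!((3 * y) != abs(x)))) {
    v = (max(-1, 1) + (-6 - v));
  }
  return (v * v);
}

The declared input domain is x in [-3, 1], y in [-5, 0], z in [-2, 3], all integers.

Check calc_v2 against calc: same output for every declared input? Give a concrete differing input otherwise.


x=-3, y=-5, z=-2 yields 4 from calc but 49 from calc_v2.
verdict: not equivalent; witness: x=-3, y=-5, z=-2


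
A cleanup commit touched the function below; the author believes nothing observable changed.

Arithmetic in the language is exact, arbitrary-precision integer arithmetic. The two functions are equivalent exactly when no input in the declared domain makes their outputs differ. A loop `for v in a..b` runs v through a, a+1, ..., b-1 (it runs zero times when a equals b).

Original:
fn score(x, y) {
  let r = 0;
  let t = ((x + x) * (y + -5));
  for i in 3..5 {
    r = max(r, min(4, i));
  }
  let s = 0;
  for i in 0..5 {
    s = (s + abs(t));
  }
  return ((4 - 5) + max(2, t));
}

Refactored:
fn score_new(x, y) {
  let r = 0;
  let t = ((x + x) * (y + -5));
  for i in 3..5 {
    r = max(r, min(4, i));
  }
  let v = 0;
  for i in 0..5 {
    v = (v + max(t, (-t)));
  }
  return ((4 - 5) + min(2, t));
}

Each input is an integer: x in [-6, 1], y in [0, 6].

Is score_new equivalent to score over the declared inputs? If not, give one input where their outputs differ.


The rewrite breaks on x=-6, y=0, where the results are 59 and 1.
score: r becomes 0; next t becomes 60; next at i=3:; next r becomes 3; next at i=4:; next r becomes 4; next s becomes 0; next at i=0:; next s becomes 60; next at i=1:; next s becomes 120; next at i=2:; next s becomes 180; next at i=3:; next s becomes 240; next at i=4:; next s becomes 300; next final value 59
score_new: r becomes 0; next t becomes 60; next at i=3:; next r becomes 3; next at i=4:; next r becomes 4; next v becomes 0; next at i=0:; next v becomes 60; next at i=1:; next v becomes 120; next at i=2:; next v becomes 180; next at i=3:; next v becomes 240; next at i=4:; next v becomes 300; next final value 1
verdict: not equivalent; witness: x=-6, y=0


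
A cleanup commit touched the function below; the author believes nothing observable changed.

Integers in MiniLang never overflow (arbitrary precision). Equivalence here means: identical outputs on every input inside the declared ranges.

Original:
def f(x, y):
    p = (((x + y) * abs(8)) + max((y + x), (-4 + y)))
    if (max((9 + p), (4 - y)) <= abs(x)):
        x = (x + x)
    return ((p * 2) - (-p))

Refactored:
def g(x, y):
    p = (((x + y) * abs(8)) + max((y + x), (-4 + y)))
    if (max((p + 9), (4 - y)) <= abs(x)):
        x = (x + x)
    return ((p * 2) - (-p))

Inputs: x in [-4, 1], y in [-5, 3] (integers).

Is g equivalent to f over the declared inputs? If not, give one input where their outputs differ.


Reading the diff, among the changes: same computation, different form.
Spot check at x=-1, y=1 — f: p = 0; (max((9 + p), (4 - y)) <= abs(x)) -> false; return 0. g: p = 0; (max((p + 9), (4 - y)) <= abs(x)) -> false; return 0. Both give 0.
Across all 54 domain points the two functions coincide.
verdict: equivalent


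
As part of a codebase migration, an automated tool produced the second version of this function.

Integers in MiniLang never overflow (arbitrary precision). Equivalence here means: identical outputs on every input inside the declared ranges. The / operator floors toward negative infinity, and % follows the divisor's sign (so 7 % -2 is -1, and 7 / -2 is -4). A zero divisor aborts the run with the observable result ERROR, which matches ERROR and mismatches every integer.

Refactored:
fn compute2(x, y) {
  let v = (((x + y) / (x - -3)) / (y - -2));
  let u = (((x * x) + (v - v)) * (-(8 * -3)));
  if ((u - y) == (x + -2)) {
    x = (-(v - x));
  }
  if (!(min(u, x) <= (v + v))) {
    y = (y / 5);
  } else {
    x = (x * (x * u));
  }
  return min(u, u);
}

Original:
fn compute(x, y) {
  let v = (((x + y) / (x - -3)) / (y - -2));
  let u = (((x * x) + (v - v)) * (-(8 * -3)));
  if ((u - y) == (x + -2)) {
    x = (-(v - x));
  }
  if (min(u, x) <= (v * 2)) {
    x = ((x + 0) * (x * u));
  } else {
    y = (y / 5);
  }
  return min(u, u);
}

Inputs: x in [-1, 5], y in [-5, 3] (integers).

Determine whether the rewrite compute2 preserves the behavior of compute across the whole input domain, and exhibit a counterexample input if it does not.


Equivalent — the differences include constant usage differs; arithmetic usage differs; boolean connective usage differs, yet no declared input distinguishes the two.
One worked example (x=5, y=3) — compute: v becomes 0; next u becomes 600; next ((u - y) == (x + -2)) evaluates to false; next (min(u, x) <= (v * 2)) evaluates to false; next y becomes 0; next final value 600; compute2: v becomes 0; next u becomes 600; next ((u - y) == (x + -2)) evaluates to false; next (!(min(u, x) <= (v + v))) evaluates to true; next y becomes 0; next final value 600; agreement on 600.
Checked all 63 inputs in the declared domain: the outputs agree on every one.
verdict: equivalent


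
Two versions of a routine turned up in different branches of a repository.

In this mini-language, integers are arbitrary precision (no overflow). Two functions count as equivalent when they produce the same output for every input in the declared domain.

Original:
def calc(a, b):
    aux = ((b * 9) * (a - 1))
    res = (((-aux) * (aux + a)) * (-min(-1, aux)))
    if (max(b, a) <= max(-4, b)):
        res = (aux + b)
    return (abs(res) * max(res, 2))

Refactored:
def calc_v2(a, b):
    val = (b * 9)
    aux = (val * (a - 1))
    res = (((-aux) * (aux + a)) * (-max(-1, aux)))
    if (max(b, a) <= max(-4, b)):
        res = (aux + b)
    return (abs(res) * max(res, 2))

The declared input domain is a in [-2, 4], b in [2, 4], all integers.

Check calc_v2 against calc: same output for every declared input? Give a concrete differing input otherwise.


Consider the input a=3, b=2.
calc: aux = 36; res = -1404; (max(b, a) <= max(-4, b)) -> false; return 2808
calc_v2: val = 18; aux = 36; res = 50544; (max(b, a) <= max(-4, b)) -> false; return 2554695936
2808 vs 2554695936 — the two versions disagree here.
verdict: not equivalent; witness: a=3, b=2


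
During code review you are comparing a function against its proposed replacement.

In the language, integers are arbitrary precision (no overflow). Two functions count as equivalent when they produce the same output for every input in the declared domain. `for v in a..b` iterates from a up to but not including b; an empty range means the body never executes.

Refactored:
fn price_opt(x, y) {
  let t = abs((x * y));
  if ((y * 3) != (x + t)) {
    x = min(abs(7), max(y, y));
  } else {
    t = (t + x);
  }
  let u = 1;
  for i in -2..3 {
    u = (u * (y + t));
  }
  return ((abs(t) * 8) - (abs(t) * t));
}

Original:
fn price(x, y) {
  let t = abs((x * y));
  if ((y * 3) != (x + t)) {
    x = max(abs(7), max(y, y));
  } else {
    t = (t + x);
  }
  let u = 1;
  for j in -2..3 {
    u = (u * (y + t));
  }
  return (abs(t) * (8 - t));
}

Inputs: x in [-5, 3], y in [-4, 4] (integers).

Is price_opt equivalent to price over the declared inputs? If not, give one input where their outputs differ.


The suspicious edit (`max(abs(7), max(y, y))` became `min(abs(7), max(y, y))`) never changes the result for any input inside the declared domain.
Tracing x=-2, y=-1: price: t = 2; ((y * 3) != (x + t)) -> true; x = 7; u = 1; [j=-2]; u = 1; [j=-1]; u = 1; [j=0]; u = 1; [j=1]; u = 1; [j=2]; u = 1; return 12 | price_opt: t = 2; ((y * 3) != (x + t)) -> true; x = -1; u = 1; [i=-2]; u = 1; [i=-1]; u = 1; [i=0]; u = 1; [i=1]; u = 1; [i=2]; u = 1; return 12 — matching result 12.
Across all 81 domain points the two functions coincide.
verdict: equivalent


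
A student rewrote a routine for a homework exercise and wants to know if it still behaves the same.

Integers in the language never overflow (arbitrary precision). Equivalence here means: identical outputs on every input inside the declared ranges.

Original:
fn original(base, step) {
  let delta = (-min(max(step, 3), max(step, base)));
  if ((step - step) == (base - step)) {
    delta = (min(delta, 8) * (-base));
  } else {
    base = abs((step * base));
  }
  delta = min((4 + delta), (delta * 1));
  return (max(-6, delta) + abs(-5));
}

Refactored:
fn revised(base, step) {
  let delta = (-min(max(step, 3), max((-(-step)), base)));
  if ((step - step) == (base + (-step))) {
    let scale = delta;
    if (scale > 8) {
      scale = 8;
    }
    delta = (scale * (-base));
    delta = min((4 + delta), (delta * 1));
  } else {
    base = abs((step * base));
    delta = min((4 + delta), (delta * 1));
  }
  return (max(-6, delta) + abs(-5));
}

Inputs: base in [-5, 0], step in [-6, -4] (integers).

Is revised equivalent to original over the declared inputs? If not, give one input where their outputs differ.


The two versions differ — the changes include local variable names differ, arithmetic usage differs, branching structure differs, constant usage differs, statement counts differ, comparison usage differs.
One worked example (base=-4, step=-6) — original: delta becomes 4; next ((step - step) == (base - step)) evaluates to false; next base becomes 24; next delta becomes 4; next final value 9; revised: delta becomes 4; next ((step - step) == (base + (-step))) evaluates to false; next base becomes 24; next delta becomes 4; next final value 9; agreement on 9.
Across all 18 domain points the two functions coincide.
verdict: equivalent


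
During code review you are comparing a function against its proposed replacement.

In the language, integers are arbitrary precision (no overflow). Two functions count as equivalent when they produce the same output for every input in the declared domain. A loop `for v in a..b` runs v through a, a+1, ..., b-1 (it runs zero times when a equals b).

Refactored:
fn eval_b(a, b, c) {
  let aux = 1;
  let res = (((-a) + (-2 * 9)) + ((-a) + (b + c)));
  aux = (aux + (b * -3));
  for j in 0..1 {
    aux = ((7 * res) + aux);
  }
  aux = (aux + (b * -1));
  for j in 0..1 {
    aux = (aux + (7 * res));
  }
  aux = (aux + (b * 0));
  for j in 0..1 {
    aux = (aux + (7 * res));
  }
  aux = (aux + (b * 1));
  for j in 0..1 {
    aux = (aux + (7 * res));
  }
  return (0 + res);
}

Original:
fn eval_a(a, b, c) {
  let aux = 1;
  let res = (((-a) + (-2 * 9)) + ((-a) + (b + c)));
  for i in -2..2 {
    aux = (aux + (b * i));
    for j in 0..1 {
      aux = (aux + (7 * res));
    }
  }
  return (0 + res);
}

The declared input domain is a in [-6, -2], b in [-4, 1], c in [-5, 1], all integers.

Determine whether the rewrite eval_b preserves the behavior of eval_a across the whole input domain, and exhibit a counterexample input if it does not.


Although `-2` became `-3`, no input in the stated domain can expose it.
Spot check at a=-6, b=-1, c=1 — eval_a: aux = 1; res = -6; [i=-2]; aux = 3; [j=0]; aux = -39; [i=-1]; aux = -38; [j=0]; aux = -80; [i=0]; aux = -80; [j=0]; aux = -122; [i=1]; aux = -123; [j=0]; aux = -165; return -6. eval_b: aux = 1; res = -6; aux = 4; [j=0]; aux = -38; aux = -37; [j=0]; aux = -79; aux = -79; [j=0]; aux = -121; aux = -122; [j=0]; aux = -164; return -6. Both give -6.
Across all 210 domain points the two functions coincide.
verdict: equivalent


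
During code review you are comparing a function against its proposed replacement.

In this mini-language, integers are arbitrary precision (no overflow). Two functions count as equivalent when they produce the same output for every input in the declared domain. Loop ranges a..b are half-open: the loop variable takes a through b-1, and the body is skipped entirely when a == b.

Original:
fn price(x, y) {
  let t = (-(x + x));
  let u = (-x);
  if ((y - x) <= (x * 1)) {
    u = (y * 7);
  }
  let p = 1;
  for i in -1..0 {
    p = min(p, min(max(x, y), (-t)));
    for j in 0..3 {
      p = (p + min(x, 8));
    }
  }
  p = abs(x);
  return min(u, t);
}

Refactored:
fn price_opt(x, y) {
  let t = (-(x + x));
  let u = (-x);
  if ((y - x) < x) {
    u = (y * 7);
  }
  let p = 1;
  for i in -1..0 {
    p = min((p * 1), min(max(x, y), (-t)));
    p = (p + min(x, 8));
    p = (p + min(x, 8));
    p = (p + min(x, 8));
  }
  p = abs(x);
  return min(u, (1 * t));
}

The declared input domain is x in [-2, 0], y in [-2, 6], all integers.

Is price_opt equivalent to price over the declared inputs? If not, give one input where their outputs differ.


Run the pair on x=-1, y=-2.
price: t := 2 | u := 1 | ((y - x) <= (x * 1)): true | u := -14 | p := 1 | iter i=-1: | p := -2 | iter j=0: | p := -3 | iter j=1: | p := -4 | iter j=2: | p := -5 | p := 1 | result -14
price_opt: t := 2 | u := 1 | ((y - x) < x): false | p := 1 | iter i=-1: | p := -2 | p := -3 | p := -4 | p := -5 | p := 1 | result 1
-14 and 1 differ, so these are not the same function on this domain.
verdict: not equivalent; witness: x=-1, y=-2


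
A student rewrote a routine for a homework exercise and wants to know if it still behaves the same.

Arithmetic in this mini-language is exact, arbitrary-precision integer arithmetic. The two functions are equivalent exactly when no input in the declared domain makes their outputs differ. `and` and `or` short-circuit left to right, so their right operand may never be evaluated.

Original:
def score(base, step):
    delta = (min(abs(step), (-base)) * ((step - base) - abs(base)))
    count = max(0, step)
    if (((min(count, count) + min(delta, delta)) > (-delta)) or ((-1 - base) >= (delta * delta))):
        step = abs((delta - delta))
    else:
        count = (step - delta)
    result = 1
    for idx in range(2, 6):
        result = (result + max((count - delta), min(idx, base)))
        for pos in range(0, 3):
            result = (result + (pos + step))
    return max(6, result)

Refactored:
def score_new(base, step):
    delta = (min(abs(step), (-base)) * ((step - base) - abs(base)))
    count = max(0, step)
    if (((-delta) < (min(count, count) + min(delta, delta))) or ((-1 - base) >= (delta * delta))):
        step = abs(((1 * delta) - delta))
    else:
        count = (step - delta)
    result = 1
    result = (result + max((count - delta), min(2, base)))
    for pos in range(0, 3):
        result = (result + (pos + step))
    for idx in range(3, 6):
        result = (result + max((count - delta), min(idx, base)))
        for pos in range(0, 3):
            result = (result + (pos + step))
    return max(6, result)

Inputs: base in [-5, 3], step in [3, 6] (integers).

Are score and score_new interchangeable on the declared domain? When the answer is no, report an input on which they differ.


This is a faithful refactor — loop structure differs; and constant usage differs; and comparison usage differs; and arithmetic usage differs; and statement counts differ; and min/max/abs usage differs, but the computed results match everywhere.
Spot check at base=-5, step=4 — score: delta := 16 | count := 4 | (((min(count, count) + min(delta, delta)) > (-delta)) or ((-1 - base) >= (delta * delta))): true | step := 0 | result := 1 | iter idx=2: | result := -4 | iter pos=0: | result := -4 | iter pos=1: | result := -3 | iter pos=2: | result := -1 | iter idx=3: | result := -6 | iter pos=0: | result := -6 | iter pos=1: | result := -5 | iter pos=2: | result := -3 | iter idx=4: | result := -8 | iter pos=0: | result := -8 | iter pos=1: | result := -7 | iter pos=2: | result := -5 | iter idx=5: | result := -10 | iter pos=0: | result := -10 | iter pos=1: | result := -9 | iter pos=2: | result := -7 | result 6. score_new: delta := 16 | count := 4 | (((-delta) < (min(count, count) + min(delta, delta))) or ((-1 - base) >= (delta * delta))): true | step := 0 | result := 1 | result := -4 | iter pos=0: | result := -4 | iter pos=1: | result := -3 | iter pos=2: | result := -1 | iter idx=3: | result := -6 | iter pos=0: | result := -6 | iter pos=1: | result := -5 | iter pos=2: | result := -3 | iter idx=4: | result := -8 | iter pos=0: | result := -8 | iter pos=1: | result := -7 | iter pos=2: | result := -5 | iter idx=5: | result := -10 | iter pos=0: | result := -10 | iter pos=1: | result := -9 | iter pos=2: | result := -7 | result 6. Both give 6.
Sweeping the whole domain (36 inputs) finds no disagreement.
verdict: equivalent


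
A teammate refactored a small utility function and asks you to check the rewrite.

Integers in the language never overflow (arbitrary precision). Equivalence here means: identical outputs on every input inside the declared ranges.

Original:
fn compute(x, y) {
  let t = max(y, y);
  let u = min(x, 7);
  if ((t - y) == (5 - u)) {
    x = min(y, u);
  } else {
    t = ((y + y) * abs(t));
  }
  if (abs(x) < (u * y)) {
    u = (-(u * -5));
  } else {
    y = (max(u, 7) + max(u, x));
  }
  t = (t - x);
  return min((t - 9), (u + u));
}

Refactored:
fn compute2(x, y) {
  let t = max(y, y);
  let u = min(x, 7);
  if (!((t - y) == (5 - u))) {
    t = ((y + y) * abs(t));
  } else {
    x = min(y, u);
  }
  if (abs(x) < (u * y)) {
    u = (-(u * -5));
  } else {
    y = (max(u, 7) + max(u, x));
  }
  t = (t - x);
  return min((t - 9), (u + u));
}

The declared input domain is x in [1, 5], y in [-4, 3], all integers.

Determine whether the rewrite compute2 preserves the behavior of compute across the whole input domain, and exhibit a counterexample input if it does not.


Changes here: boolean connective usage differs; the full 40-point sweep finds no disagreement.
verdict: equivalent


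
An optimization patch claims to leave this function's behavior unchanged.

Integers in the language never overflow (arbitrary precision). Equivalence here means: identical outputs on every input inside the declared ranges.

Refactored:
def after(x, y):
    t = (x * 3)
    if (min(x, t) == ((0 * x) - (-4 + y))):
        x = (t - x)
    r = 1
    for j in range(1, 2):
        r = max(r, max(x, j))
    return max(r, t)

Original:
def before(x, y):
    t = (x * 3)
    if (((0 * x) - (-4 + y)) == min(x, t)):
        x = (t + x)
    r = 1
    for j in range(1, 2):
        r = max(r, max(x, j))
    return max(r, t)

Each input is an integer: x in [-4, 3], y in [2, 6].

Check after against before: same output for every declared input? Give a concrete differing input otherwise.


Run the pair on x=1, y=3.
before: t := 3 | (((0 * x) - (-4 + y)) == min(x, t)): true | x := 4 | r := 1 | iter j=1: | r := 4 | result 4
after: t := 3 | (min(x, t) == ((0 * x) - (-4 + y))): true | x := 2 | r := 1 | iter j=1: | r := 2 | result 3
4 vs 3 — the two versions disagree here.
verdict: not equivalent; witness: x=1, y=3


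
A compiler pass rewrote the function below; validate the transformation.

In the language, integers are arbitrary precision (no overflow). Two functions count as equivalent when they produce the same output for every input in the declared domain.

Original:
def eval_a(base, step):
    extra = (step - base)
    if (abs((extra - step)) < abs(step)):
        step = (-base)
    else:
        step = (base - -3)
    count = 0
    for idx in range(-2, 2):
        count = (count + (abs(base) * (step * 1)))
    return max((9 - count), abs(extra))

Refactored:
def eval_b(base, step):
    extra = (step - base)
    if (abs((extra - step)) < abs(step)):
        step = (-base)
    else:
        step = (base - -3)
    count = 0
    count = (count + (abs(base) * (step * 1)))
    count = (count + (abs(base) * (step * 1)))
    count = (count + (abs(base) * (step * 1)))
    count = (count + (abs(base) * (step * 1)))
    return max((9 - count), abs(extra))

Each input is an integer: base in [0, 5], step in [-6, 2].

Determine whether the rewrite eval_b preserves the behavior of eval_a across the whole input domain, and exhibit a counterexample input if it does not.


The two versions differ — the changes include statement counts differ, min/max/abs usage differs, constant usage differs, arithmetic usage differs, loop structure differs, local variable names differ.
As a probe, take base=0, step=2: eval_a runs extra becomes 2; next (abs((extra - step)) < abs(step)) evaluates to true; next step becomes 0; next count becomes 0; next at idx=-2:; next count becomes 0; next at idx=-1:; next count becomes 0; next at idx=0:; next count becomes 0; next at idx=1:; next count becomes 0; next final value 9; eval_b runs extra becomes 2; next (abs((extra - step)) < abs(step)) evaluates to true; next step becomes 0; next count becomes 0; next count becomes 0; next count becomes 0; next count becomes 0; next count becomes 0; next final value 9; both end at 9.
Checked all 54 inputs in the declared domain: the outputs agree on every one.
verdict: equivalent


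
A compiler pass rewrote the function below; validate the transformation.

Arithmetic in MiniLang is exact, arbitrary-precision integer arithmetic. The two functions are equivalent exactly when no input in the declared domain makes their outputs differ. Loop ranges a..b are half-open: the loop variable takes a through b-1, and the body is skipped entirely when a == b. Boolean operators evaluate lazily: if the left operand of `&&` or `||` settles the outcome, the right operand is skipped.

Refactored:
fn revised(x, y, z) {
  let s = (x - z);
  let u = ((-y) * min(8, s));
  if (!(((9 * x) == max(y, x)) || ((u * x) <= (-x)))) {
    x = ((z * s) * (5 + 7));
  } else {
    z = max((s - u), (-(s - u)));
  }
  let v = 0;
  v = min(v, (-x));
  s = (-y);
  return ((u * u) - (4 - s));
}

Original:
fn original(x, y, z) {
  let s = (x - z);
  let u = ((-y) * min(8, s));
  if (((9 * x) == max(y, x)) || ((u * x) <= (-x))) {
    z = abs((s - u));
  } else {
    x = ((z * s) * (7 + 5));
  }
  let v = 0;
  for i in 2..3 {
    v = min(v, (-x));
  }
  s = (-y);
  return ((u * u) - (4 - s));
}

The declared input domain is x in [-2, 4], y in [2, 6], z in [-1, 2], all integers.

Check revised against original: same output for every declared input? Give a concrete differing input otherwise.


Comparing the listings, the differences include: boolean connective usage differs, loop structure differs, statement counts differ, local variable names differ, min/max/abs usage differs, arithmetic usage differs.
As a probe, take x=-1, y=4, z=0: original runs s = -1; u = 4; (((9 * x) == max(y, x)) || ((u * x) <= (-x))) -> true; z = 5; v = 0; [i=2]; v = 0; s = -4; return 8; revised runs s = -1; u = 4; (!(((9 * x) == max(y, x)) || ((u * x) <= (-x)))) -> false; z = 5; v = 0; v = 0; s = -4; return 8; both end at 8.
Every one of the 140 inputs gives matching results.
verdict: equivalent


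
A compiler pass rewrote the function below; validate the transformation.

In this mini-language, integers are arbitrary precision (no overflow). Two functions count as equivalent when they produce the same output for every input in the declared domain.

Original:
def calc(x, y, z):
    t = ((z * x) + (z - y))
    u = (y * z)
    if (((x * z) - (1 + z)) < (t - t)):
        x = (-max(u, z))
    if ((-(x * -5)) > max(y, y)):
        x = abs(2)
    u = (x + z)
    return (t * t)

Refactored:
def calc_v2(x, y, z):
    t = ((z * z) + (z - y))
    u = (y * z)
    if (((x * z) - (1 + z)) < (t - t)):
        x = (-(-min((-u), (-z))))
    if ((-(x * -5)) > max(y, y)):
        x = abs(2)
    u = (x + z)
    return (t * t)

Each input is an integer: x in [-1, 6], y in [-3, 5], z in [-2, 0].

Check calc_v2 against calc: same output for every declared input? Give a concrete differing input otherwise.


There is a counterexample at x=-1, y=-3, z=-2: 9 on one side, 25 on the other.
calc: t=3, then u=6, then (((x * z) - (1 + z)) < (t - t)) is false, then ((-(x * -5)) > max(y, y)) is false, then u=-3, then returns 9
calc_v2: t=5, then u=6, then (((x * z) - (1 + z)) < (t - t)) is false, then ((-(x * -5)) > max(y, y)) is false, then u=-3, then returns 25
verdict: not equivalent; witness: x=-1, y=-3, z=-2
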